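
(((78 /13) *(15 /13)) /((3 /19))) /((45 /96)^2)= 38912 /195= 199.55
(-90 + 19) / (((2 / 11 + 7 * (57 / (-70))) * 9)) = 7810 / 5463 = 1.43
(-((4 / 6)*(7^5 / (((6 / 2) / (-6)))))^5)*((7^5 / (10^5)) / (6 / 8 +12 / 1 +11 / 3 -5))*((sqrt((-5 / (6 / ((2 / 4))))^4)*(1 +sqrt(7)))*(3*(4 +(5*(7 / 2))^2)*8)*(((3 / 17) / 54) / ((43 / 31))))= 408052216622692640422676259896 / 1610452125 +408052216622692640422676259896*sqrt(7) / 1610452125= 923751088679518504654.82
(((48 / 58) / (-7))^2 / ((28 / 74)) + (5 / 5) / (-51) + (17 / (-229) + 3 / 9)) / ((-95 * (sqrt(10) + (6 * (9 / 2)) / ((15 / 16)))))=-1176356760 / 11502750299537 + 245074325 * sqrt(10) / 69016501797222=-0.00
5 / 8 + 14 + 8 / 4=133 / 8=16.62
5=5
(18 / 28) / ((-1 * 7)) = -9 / 98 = -0.09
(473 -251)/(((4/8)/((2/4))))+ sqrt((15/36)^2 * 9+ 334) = sqrt(5369)/4+ 222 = 240.32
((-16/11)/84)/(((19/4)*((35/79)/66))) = -2528/4655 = -0.54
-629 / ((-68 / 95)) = 3515 / 4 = 878.75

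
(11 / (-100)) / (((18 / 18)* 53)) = -11 / 5300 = -0.00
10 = 10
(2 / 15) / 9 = 2 / 135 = 0.01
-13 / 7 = -1.86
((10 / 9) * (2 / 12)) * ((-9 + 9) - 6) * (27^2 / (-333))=90 / 37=2.43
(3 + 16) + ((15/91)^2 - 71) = -430387/8281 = -51.97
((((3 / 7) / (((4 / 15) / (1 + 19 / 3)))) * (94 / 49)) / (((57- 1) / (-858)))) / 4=-3326895 / 38416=-86.60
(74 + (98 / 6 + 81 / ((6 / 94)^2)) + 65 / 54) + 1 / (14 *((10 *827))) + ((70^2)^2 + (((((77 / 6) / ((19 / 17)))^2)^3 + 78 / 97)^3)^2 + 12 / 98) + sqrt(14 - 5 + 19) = 2 *sqrt(7) + 2736088807669515514175527162516965515311122751353883146610534182788160812668665670243252062507182917004046898477025299736980345447 / 18874551803183185330841232543693103131024846475222233131599513893962647545487481633306050560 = 144961789620248109516638200000000000000.00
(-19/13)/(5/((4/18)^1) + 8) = -38/793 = -0.05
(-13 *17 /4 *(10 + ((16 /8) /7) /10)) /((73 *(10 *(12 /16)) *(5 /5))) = -25857 /25550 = -1.01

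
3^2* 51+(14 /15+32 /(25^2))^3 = 3031925409361 /6591796875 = 459.95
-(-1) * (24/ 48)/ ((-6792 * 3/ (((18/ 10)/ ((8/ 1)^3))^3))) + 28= 2127082553343919/ 75967234048000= 28.00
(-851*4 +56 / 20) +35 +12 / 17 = -286067 / 85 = -3365.49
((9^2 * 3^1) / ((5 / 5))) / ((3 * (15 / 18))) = 486 / 5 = 97.20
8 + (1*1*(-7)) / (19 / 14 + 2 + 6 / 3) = 6.69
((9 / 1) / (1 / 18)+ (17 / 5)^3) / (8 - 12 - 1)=-40.26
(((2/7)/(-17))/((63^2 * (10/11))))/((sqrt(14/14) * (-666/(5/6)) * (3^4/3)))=11/50958578412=0.00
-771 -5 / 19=-771.26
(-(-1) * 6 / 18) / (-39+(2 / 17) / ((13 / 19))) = -221 / 25743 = -0.01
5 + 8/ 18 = 49/ 9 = 5.44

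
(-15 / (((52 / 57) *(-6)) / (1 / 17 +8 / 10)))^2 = 17313921 / 3125824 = 5.54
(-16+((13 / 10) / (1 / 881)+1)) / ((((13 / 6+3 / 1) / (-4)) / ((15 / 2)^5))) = -5149929375 / 248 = -20765844.25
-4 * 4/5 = -16/5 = -3.20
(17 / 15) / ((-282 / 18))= -17 / 235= -0.07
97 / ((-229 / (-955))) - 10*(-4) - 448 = -797 / 229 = -3.48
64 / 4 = 16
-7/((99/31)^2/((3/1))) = -6727/3267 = -2.06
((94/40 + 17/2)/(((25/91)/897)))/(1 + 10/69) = 1222201071/39500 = 30941.80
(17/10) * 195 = 331.50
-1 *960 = -960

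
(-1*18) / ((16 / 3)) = -27 / 8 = -3.38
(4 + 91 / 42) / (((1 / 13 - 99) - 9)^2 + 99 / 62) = 193843 / 366174267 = 0.00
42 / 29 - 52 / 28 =-83 / 203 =-0.41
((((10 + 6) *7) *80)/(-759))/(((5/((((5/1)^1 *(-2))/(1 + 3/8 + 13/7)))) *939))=1003520/128998881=0.01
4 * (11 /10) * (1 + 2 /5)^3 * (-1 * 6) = -45276 /625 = -72.44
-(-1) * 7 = 7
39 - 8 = 31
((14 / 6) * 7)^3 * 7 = 823543 / 27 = 30501.59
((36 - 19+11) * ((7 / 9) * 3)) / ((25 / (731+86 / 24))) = 86387 / 45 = 1919.71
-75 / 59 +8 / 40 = -316 / 295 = -1.07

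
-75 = -75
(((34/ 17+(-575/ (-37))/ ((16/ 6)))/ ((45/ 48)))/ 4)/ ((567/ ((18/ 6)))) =331/ 29970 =0.01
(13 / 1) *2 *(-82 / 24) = -533 / 6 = -88.83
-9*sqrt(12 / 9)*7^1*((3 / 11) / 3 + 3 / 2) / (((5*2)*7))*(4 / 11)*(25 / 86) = -525*sqrt(3) / 5203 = -0.17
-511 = -511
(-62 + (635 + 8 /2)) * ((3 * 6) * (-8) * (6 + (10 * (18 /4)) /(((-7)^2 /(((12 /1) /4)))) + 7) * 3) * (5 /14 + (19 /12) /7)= -16035984 /7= -2290854.86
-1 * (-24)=24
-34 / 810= -17 / 405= -0.04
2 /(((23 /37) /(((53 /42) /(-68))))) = -1961 /32844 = -0.06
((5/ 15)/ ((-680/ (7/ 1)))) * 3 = -7/ 680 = -0.01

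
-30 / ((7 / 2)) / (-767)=60 / 5369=0.01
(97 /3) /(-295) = -97 /885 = -0.11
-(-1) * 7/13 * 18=126/13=9.69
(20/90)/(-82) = -1/369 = -0.00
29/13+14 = 211/13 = 16.23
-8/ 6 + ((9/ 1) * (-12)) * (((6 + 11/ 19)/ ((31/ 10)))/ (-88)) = 24709/ 19437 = 1.27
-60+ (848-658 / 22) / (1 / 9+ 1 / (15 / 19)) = 364035 / 682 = 533.78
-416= -416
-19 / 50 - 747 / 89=-39041 / 4450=-8.77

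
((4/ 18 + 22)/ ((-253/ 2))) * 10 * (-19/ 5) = 15200/ 2277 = 6.68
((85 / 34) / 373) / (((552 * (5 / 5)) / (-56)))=-35 / 51474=-0.00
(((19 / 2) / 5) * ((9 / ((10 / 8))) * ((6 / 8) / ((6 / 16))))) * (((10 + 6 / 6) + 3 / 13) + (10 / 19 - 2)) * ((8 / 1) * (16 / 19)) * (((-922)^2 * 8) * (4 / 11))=60418693398528 / 13585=4447456267.83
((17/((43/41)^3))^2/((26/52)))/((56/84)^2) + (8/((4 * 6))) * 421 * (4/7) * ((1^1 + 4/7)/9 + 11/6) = 19038922325855191/16726326627654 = 1138.26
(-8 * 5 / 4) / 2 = -5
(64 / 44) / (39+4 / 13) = 208 / 5621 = 0.04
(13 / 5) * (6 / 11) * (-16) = -1248 / 55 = -22.69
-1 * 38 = -38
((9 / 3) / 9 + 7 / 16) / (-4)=-37 / 192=-0.19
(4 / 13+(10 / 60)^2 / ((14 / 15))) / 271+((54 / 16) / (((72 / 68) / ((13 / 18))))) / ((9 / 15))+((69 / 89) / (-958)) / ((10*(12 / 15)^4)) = 37184935101683 / 9688993606656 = 3.84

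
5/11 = 0.45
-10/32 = -5/16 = -0.31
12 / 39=4 / 13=0.31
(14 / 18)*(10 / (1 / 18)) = 140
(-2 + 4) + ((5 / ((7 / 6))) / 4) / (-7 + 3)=97 / 56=1.73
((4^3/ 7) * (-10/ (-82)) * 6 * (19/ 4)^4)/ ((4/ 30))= 29322225/ 1148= 25542.01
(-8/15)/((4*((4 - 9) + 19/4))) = 8/15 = 0.53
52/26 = 2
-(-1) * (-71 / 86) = -71 / 86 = -0.83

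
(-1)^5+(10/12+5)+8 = 77/6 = 12.83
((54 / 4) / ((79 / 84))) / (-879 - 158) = -0.01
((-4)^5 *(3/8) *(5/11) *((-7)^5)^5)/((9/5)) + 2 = 4291419582924687682582466/33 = 130043017664384475229771.70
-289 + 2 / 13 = -3755 / 13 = -288.85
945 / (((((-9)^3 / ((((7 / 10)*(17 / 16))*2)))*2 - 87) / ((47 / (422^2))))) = -1761795 / 7538473804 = -0.00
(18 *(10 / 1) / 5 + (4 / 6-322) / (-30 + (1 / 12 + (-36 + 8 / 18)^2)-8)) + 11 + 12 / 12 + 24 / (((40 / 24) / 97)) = 114787320 / 79463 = 1444.54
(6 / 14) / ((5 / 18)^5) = 5668704 / 21875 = 259.14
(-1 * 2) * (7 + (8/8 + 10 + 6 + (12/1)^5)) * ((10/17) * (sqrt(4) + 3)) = -24885600/17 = -1463858.82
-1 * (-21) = 21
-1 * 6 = -6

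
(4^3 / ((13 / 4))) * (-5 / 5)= -256 / 13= -19.69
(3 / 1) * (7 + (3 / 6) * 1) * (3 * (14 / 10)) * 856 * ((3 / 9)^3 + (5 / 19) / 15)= 83888 / 19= 4415.16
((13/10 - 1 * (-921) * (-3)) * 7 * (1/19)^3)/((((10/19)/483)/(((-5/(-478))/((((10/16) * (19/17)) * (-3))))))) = 529114103/40982525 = 12.91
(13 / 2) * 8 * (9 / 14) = 234 / 7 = 33.43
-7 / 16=-0.44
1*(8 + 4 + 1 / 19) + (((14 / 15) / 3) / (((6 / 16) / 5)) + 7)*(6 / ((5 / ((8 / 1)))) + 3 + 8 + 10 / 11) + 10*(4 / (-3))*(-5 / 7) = 51620494 / 197505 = 261.36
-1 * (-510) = 510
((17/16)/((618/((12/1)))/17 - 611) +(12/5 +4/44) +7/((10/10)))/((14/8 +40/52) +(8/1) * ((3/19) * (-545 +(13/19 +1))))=-405035001293/29186199957530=-0.01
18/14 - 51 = -348/7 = -49.71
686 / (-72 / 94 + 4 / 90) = -103635 / 109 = -950.78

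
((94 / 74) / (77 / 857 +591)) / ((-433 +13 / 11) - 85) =-0.00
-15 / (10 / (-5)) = 15 / 2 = 7.50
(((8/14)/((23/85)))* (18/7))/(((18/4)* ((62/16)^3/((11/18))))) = 3829760/302170113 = 0.01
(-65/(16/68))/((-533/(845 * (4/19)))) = 92.20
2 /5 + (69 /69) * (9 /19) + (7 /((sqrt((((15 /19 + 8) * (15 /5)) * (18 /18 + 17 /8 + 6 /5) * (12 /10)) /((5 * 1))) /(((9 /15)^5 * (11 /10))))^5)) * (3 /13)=4257111418520684031 * sqrt(2744645) /3737155551619803905487060546875 + 83 /95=0.87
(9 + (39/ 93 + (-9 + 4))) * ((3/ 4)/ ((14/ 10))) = 2055/ 868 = 2.37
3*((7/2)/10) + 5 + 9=301/20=15.05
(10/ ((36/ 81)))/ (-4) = -45/ 8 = -5.62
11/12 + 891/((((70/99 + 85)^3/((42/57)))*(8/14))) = 127927985886371/139280522380500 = 0.92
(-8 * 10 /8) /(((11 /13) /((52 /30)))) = -676 /33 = -20.48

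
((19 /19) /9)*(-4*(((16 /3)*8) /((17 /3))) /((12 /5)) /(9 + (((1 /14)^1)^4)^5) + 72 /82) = -162584153942413426392510916 /2834195217927182425023267303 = -0.06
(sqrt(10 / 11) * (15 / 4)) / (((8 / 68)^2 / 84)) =91035 * sqrt(110) / 44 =21699.62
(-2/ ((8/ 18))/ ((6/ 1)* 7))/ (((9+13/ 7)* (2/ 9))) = -27/ 608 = -0.04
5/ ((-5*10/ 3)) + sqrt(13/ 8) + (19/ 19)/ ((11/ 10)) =67/ 110 + sqrt(26)/ 4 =1.88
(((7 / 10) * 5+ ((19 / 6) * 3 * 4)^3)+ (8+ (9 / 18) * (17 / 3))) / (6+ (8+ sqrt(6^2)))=164659 / 60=2744.32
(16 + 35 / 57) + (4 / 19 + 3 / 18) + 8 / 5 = 10597 / 570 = 18.59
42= 42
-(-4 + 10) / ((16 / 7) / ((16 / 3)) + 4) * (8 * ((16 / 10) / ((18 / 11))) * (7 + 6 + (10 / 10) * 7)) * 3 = -19712 / 31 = -635.87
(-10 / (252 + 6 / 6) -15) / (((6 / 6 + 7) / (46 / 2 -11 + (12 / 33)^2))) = -1396435 / 61226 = -22.81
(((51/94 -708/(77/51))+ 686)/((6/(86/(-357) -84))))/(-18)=169.74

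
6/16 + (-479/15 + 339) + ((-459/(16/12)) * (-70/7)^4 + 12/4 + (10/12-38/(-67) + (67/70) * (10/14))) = -452028059107/131320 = -3442187.47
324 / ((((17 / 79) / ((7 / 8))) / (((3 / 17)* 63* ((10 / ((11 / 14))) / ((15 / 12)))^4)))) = 666061067943936 / 4231249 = 157414765.23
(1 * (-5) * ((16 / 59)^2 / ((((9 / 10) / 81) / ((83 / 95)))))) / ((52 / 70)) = -33465600 / 859807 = -38.92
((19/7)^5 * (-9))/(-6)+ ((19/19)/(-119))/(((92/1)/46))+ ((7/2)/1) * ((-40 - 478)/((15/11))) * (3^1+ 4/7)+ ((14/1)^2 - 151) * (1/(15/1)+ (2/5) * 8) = -3754647104/857157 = -4380.35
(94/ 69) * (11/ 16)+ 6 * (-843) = -2791499/ 552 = -5057.06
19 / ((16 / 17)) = 20.19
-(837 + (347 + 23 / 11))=-13047 / 11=-1186.09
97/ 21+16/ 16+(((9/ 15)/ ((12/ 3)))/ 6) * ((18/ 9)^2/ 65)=76721/ 13650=5.62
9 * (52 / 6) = 78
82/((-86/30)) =-1230/43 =-28.60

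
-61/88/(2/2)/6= -61/528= -0.12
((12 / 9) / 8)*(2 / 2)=1 / 6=0.17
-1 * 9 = -9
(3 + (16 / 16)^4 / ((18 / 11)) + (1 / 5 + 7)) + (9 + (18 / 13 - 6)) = 17779 / 1170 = 15.20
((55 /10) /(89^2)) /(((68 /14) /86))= 3311 /269314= 0.01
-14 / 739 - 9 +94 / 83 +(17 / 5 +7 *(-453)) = -973874051 / 306685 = -3175.49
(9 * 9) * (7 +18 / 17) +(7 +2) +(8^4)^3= 1168231115762 / 17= 68719477397.76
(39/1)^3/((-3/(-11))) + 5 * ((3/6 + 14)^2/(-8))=6955891/32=217371.59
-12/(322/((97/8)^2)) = -28227/5152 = -5.48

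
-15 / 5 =-3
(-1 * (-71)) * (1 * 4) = 284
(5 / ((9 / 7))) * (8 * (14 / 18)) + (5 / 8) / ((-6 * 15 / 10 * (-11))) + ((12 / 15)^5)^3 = 5272698797737097 / 217529296875000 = 24.24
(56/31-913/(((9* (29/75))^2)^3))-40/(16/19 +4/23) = -38.08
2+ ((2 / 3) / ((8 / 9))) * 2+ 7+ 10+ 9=59 / 2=29.50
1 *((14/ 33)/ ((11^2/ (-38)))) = -532/ 3993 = -0.13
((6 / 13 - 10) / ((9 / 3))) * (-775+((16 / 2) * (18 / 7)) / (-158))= 53152228 / 21567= 2464.52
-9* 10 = -90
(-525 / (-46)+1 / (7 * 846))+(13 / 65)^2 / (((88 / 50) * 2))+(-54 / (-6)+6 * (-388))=-13829447201 / 5993064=-2307.58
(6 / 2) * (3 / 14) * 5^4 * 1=5625 / 14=401.79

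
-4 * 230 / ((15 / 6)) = -368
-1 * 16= -16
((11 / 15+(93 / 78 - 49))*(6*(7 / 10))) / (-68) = 128513 / 44200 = 2.91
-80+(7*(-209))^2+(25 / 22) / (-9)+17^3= 424749971 / 198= 2145201.87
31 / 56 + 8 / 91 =467 / 728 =0.64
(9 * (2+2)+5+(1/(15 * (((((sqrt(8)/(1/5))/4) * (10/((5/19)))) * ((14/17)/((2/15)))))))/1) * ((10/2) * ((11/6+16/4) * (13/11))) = 221 * sqrt(2)/112860+93275/66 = 1413.26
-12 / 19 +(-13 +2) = -221 / 19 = -11.63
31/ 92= 0.34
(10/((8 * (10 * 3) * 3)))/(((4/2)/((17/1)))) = 17/144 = 0.12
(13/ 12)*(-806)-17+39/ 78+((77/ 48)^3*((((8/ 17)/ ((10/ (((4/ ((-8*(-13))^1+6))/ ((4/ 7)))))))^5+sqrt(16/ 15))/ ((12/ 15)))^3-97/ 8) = -278134490645699118178461365504066207422469374025129342713/ 308424330060380946833818337222202301025390625000000000+342089912369105153622173498648646166307*sqrt(15)/ 149164099111572085410890625000000000000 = -892.91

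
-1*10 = -10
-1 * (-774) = 774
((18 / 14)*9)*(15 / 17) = 1215 / 119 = 10.21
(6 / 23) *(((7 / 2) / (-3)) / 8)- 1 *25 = -4607 / 184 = -25.04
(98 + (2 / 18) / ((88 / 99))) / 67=1.46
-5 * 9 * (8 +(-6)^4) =-58680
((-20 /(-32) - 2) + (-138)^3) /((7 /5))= -105122935 /56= -1877195.27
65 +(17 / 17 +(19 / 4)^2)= 88.56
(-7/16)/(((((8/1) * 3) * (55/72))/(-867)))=18207/880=20.69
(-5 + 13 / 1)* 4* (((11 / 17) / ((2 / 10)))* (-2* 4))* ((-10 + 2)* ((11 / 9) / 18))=619520 / 1377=449.91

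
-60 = -60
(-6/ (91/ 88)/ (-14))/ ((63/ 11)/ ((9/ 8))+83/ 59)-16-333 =-937322585/ 2686229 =-348.94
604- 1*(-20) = 624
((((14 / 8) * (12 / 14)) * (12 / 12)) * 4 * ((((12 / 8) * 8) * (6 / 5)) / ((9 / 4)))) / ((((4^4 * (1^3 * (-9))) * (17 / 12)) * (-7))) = 1 / 595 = 0.00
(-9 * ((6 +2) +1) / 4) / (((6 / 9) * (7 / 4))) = -243 / 14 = -17.36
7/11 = 0.64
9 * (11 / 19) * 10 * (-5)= -4950 / 19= -260.53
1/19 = 0.05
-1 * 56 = -56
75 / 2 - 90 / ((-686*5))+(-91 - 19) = -49717 / 686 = -72.47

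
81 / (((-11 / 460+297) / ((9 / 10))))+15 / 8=2317407 / 1092872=2.12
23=23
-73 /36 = -2.03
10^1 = 10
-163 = -163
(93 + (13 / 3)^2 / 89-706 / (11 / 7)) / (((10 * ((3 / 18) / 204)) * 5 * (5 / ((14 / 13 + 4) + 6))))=-6144009984 / 318175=-19310.16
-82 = -82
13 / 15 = 0.87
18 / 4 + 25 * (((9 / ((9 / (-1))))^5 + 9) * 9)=3609 / 2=1804.50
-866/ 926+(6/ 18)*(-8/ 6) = -5749/ 4167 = -1.38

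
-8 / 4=-2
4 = 4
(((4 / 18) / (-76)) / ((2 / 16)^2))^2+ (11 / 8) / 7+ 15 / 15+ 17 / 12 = 4336277 / 1637496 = 2.65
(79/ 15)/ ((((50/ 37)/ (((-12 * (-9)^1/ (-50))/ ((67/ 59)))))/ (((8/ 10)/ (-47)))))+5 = 5.13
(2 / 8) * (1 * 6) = 3 / 2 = 1.50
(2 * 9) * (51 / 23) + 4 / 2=964 / 23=41.91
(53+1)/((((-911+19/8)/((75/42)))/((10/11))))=-18000/186571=-0.10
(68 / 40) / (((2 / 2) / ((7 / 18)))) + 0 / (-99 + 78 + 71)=119 / 180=0.66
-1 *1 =-1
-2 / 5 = -0.40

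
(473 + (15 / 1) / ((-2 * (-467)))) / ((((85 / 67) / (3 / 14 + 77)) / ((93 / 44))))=60849.88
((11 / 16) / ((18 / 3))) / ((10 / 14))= 0.16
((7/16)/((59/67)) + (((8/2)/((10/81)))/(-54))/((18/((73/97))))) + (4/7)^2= 53725331/67302480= 0.80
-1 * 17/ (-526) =17/ 526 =0.03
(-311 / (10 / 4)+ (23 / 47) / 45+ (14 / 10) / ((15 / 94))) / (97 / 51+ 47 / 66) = -44.23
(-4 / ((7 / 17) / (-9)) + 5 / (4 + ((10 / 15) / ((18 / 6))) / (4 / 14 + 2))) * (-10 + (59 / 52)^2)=-215635527 / 279188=-772.37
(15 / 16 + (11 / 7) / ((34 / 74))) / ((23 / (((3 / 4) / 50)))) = 0.00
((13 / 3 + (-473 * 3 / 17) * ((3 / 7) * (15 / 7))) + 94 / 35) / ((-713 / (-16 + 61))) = 2610366 / 593929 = 4.40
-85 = -85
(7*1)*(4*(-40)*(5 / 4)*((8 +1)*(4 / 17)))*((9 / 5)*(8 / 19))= -725760 / 323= -2246.93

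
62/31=2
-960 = -960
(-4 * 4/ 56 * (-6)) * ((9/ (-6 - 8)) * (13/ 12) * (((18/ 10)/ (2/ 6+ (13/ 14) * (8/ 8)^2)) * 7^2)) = -22113/ 265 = -83.45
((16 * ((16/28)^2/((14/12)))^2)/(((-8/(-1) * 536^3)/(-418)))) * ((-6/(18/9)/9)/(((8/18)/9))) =101574/35384466187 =0.00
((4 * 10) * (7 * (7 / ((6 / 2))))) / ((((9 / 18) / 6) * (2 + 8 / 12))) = 2940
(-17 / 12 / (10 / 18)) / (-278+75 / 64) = 816 / 88585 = 0.01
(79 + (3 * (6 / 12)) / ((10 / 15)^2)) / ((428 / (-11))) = -7249 / 3424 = -2.12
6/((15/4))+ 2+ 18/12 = 51/10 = 5.10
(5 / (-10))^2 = 1 / 4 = 0.25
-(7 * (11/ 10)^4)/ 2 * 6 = -307461/ 10000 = -30.75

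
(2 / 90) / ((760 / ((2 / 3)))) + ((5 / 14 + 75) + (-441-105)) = -169007843 / 359100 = -470.64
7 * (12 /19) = 84 /19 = 4.42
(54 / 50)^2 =729 / 625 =1.17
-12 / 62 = -6 / 31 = -0.19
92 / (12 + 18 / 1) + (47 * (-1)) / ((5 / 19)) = -2633 / 15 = -175.53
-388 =-388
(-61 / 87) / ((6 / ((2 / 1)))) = -61 / 261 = -0.23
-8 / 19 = -0.42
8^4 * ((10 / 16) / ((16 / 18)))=2880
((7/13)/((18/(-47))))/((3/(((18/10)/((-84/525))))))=1645/312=5.27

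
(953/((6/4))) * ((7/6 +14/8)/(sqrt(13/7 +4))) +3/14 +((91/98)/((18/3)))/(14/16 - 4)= 765.84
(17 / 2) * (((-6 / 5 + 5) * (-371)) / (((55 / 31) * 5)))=-3714823 / 2750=-1350.84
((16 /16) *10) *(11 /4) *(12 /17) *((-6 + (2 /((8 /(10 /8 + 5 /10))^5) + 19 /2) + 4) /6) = 6921525985 /285212672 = 24.27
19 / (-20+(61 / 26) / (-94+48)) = -22724 / 23981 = -0.95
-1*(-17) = 17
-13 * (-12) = 156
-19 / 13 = -1.46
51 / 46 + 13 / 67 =4015 / 3082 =1.30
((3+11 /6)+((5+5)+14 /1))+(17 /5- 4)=847 /30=28.23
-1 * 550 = -550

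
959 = 959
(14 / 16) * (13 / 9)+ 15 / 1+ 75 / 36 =1321 / 72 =18.35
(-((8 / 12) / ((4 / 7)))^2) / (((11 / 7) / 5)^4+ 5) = -73530625 / 270639576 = -0.27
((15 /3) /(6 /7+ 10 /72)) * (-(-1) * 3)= 3780 /251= 15.06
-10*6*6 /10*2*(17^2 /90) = -1156 /5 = -231.20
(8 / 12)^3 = 8 / 27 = 0.30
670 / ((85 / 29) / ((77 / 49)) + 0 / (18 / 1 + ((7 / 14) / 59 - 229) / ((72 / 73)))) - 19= 40485 / 119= 340.21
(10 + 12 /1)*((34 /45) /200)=187 /2250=0.08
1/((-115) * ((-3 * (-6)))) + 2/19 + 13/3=174551/39330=4.44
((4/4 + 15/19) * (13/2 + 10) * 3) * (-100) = -168300/19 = -8857.89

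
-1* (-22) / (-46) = -11 / 23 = -0.48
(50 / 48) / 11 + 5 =5.09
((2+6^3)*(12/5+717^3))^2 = 161423937129448322033796/25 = 6456957485177932881351.84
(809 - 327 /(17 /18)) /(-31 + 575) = 7867 /9248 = 0.85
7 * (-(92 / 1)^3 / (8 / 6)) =-4088112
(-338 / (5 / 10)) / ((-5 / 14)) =9464 / 5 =1892.80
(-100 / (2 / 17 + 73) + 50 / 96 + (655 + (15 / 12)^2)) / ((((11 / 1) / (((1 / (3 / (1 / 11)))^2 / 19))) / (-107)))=-1046530085 / 3394896516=-0.31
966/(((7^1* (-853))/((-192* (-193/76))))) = -1278432/16207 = -78.88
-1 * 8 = -8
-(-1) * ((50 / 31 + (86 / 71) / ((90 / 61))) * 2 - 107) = -10115689 / 99045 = -102.13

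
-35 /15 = -2.33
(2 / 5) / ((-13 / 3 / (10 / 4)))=-3 / 13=-0.23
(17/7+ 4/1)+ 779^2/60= 4250587/420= 10120.45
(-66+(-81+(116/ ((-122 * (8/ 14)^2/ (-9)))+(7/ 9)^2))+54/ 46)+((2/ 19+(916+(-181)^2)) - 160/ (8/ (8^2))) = 557563223929/ 17273736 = 32278.09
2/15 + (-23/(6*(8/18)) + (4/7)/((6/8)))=-6493/840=-7.73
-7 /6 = -1.17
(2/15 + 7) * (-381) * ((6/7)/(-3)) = 27178/35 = 776.51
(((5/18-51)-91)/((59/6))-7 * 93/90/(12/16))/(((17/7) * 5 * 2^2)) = -0.50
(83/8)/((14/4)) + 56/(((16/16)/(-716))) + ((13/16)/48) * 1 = -40093.02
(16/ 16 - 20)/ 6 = -19/ 6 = -3.17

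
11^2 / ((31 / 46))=5566 / 31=179.55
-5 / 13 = -0.38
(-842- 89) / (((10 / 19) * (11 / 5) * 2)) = -17689 / 44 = -402.02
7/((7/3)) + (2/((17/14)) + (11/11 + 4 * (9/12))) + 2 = 181/17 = 10.65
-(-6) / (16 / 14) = 21 / 4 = 5.25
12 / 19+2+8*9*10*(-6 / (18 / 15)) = -68350 / 19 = -3597.37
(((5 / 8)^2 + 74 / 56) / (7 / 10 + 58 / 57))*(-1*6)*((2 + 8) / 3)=-1092975 / 54824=-19.94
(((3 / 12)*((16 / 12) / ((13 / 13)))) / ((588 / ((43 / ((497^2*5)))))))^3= 79507 / 10340560687874146200345672000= 0.00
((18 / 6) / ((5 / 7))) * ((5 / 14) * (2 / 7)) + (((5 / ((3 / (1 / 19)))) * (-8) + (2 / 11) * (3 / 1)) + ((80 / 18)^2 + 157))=20978036 / 118503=177.03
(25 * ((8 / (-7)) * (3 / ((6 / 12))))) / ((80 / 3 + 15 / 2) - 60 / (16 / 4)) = -1440 / 161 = -8.94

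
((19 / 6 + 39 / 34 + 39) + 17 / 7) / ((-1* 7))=-16330 / 2499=-6.53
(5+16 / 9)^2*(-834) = -1034438 / 27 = -38312.52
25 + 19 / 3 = 94 / 3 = 31.33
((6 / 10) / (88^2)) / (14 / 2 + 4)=3 / 425920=0.00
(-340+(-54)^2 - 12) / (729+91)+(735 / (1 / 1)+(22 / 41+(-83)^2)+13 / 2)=3130007 / 410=7634.16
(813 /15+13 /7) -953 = -31393 /35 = -896.94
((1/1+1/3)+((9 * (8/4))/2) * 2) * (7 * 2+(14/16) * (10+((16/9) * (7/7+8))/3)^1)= 9541/18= 530.06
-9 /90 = -1 /10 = -0.10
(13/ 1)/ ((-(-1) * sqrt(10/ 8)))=26 * sqrt(5)/ 5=11.63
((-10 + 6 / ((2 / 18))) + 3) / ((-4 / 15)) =-705 / 4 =-176.25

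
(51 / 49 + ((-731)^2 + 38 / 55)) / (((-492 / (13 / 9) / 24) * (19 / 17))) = -33688.25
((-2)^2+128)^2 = 17424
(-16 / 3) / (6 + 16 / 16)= -16 / 21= -0.76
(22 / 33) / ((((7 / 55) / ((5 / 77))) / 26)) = 1300 / 147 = 8.84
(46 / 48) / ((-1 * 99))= -23 / 2376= -0.01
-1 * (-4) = 4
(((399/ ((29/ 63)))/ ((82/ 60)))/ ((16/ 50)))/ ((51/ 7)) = 21994875/ 80852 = 272.04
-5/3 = -1.67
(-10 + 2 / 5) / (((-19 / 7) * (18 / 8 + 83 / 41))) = 55104 / 66595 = 0.83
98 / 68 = 49 / 34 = 1.44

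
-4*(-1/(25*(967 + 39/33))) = 22/133125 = 0.00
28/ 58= 0.48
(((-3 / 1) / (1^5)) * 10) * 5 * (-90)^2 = -1215000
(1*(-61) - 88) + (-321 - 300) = -770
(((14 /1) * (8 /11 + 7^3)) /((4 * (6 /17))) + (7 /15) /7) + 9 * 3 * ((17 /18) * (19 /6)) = 383839 /110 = 3489.45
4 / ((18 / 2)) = 4 / 9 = 0.44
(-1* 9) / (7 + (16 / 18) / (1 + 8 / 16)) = -243 / 205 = -1.19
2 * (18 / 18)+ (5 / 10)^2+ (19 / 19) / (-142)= 637 / 284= 2.24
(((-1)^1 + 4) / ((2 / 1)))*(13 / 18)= 13 / 12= 1.08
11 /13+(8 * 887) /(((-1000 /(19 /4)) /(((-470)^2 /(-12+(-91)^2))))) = -899.58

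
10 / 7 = 1.43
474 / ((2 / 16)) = 3792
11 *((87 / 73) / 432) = 319 / 10512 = 0.03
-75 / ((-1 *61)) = 75 / 61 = 1.23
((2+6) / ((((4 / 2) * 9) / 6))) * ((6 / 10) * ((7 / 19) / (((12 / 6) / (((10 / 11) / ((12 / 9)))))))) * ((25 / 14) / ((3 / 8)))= 200 / 209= 0.96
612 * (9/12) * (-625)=-286875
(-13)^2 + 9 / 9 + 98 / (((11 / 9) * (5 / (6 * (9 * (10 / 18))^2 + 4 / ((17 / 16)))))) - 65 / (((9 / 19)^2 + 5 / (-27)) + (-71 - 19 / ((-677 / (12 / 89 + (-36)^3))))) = 1997916771918429503 / 757971322937785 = 2635.87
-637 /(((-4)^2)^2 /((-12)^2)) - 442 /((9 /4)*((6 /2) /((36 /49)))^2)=-14217541 /38416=-370.09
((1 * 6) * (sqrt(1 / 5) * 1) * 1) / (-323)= -6 * sqrt(5) / 1615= -0.01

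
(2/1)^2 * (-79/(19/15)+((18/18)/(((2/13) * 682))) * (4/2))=-1615846/6479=-249.40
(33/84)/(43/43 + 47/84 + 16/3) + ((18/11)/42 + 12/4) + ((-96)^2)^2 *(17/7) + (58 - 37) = 206269902.95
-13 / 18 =-0.72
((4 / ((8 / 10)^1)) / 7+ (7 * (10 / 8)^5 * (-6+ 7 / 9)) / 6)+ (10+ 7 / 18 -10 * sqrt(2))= -10 * sqrt(2) -2899147 / 387072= -21.63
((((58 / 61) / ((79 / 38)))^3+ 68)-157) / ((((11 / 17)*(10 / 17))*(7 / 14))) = -2875355503689843 / 6155076689245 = -467.15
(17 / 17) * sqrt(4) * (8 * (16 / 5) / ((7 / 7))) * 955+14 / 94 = 2298119 / 47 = 48896.15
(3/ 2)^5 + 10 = 563/ 32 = 17.59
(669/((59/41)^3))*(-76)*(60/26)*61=-6412721362920/2669927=-2401833.97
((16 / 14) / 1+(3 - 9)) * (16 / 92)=-136 / 161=-0.84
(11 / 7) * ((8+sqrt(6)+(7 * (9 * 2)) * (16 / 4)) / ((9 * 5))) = 11 * sqrt(6) / 315+5632 / 315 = 17.96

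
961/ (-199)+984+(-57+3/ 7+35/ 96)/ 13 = 1694736851/ 1738464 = 974.85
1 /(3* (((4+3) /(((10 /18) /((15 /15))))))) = 5 /189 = 0.03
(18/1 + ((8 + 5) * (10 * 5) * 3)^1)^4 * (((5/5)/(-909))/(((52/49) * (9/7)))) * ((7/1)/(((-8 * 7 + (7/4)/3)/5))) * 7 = 1333916892069888/24947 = 53470032150.96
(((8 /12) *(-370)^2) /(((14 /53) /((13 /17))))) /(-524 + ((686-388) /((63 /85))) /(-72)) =-10187002800 /20418649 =-498.91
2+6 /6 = 3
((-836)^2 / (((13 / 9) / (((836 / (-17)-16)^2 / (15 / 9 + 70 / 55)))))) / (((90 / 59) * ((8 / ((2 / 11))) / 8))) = 151867674233088 / 1822145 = 83345548.37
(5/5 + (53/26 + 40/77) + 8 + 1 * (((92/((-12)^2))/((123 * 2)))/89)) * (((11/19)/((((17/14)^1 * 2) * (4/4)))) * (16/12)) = 9118917811/2482188462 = 3.67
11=11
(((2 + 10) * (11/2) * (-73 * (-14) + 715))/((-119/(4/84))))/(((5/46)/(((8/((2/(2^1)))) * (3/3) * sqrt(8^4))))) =-900016128/4165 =-216090.31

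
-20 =-20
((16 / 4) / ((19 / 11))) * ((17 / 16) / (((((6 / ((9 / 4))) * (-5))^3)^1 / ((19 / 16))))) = -5049 / 4096000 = -0.00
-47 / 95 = -0.49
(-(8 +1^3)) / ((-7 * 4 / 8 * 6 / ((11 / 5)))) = 33 / 35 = 0.94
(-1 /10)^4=1 /10000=0.00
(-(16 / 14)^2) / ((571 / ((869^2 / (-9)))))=48330304 / 251811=191.93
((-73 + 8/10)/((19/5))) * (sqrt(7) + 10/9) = -71.38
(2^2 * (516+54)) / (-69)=-760 / 23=-33.04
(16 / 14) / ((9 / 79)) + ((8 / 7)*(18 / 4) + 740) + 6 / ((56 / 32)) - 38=45398 / 63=720.60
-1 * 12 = -12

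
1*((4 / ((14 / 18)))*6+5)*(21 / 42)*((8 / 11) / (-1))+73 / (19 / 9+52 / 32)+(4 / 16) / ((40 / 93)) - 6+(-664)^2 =1461168199269 / 3314080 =440897.08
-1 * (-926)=926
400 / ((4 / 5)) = 500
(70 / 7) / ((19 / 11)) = 110 / 19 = 5.79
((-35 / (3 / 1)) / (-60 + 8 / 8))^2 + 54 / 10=5.44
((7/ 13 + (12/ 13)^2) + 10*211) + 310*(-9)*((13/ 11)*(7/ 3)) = -10377395/ 1859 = -5582.25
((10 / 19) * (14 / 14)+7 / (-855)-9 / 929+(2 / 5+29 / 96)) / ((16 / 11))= 67690535 / 81335808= 0.83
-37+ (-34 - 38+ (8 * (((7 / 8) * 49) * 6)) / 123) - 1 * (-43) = -2020 / 41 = -49.27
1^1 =1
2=2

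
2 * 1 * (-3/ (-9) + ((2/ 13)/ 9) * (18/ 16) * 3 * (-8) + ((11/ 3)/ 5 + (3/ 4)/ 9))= 179/ 130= 1.38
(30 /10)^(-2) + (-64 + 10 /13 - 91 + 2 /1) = -152.12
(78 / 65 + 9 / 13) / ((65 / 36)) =4428 / 4225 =1.05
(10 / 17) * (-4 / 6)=-20 / 51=-0.39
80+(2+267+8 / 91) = 31767 / 91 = 349.09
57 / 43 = 1.33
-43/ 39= -1.10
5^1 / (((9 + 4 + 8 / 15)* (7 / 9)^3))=54675 / 69629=0.79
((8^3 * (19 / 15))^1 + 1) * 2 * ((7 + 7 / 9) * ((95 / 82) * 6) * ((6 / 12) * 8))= 103665520 / 369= 280936.37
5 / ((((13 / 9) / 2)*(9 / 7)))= 70 / 13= 5.38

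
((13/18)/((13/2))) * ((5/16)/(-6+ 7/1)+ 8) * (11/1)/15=1463/2160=0.68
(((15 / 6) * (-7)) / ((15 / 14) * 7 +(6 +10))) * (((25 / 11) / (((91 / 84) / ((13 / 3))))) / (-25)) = 0.27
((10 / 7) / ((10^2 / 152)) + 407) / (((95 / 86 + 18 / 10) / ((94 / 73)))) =115770964 / 638239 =181.39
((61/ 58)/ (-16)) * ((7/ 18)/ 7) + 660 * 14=154344899/ 16704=9240.00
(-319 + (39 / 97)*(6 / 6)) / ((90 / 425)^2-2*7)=111640700 / 4890061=22.83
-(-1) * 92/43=92/43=2.14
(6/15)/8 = 1/20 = 0.05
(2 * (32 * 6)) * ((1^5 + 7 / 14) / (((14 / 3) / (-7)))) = -864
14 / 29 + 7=7.48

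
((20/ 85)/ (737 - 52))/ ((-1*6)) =-2/ 34935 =-0.00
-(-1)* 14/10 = 7/5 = 1.40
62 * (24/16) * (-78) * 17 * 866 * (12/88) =-160190082/11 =-14562734.73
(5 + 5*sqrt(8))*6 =30 + 60*sqrt(2) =114.85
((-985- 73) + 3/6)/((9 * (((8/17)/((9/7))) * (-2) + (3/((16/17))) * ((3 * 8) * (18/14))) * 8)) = -251685/1672904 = -0.15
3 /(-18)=-1 /6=-0.17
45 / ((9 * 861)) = 0.01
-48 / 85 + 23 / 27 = 659 / 2295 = 0.29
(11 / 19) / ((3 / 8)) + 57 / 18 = 179 / 38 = 4.71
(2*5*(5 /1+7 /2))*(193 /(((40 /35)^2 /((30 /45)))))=803845 /96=8373.39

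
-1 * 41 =-41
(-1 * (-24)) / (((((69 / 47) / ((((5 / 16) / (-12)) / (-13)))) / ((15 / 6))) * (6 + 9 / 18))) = 1175 / 93288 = 0.01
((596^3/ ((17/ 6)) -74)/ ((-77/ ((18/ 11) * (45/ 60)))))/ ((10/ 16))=-12471556824/ 6545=-1905509.06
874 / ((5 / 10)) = 1748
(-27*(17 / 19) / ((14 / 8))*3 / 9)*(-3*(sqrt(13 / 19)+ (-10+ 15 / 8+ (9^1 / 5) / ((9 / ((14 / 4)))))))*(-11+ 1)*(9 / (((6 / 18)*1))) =3680721 / 133 - 495720*sqrt(247) / 2527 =24591.55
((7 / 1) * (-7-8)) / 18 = -35 / 6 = -5.83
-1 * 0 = 0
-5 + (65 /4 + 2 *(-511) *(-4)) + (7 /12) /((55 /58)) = 4099.87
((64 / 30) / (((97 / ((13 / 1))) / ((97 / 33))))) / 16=26 / 495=0.05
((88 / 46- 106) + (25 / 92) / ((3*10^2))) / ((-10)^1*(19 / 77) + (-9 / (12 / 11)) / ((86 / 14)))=380470321 / 13928892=27.32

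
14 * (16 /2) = 112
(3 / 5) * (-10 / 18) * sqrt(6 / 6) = -1 / 3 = -0.33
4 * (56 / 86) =112 / 43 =2.60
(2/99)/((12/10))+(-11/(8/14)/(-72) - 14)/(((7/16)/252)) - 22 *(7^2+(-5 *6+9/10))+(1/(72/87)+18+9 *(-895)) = -194636869/11880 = -16383.57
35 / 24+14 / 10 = 343 / 120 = 2.86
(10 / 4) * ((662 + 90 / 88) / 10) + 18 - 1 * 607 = -74491 / 176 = -423.24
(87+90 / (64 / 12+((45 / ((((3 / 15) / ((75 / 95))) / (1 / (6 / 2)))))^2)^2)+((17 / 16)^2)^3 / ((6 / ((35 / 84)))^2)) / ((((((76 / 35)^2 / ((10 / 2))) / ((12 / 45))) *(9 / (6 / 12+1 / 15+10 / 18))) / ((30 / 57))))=4499122384093106623397721772175 / 2786400180210456618669736722432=1.61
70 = 70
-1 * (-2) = 2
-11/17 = -0.65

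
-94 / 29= -3.24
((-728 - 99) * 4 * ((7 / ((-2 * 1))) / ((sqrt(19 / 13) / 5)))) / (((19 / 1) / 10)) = 578900 * sqrt(247) / 361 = 25202.57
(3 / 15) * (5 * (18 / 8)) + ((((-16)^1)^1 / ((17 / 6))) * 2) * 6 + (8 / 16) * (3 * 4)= -4047 / 68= -59.51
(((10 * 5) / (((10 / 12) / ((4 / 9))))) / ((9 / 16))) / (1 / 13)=16640 / 27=616.30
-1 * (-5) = 5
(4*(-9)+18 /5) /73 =-162 /365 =-0.44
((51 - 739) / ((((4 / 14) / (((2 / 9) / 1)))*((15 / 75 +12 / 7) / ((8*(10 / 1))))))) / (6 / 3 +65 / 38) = -512422400 / 85023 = -6026.87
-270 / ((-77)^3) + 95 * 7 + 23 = 314094974 / 456533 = 688.00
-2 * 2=-4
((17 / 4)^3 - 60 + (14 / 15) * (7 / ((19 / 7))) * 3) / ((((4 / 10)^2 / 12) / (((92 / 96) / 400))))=3354297 / 778240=4.31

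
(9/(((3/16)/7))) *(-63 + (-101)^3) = -346202304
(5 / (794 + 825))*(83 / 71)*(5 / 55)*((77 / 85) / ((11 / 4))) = 2324 / 21495463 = 0.00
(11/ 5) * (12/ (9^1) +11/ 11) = 77/ 15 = 5.13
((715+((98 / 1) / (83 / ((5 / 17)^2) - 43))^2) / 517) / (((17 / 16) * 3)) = 93838054865 / 216275212032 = 0.43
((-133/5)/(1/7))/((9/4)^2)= -14896/405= -36.78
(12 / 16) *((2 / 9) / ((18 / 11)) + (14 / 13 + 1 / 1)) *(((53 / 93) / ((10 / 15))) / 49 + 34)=120396925 / 2132676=56.45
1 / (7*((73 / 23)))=23 / 511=0.05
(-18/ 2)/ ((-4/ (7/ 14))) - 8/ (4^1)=-7/ 8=-0.88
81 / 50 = 1.62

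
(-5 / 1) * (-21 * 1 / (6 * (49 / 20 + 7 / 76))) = 475 / 69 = 6.88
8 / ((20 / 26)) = 52 / 5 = 10.40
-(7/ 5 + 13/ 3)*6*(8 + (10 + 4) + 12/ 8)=-4042/ 5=-808.40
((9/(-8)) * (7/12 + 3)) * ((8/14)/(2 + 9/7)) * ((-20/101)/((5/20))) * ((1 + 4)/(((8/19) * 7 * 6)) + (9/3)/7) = 51385/130088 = 0.40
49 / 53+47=2540 / 53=47.92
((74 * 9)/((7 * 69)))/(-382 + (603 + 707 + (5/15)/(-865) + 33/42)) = 1152180/776083733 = 0.00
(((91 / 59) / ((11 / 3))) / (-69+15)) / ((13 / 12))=-14 / 1947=-0.01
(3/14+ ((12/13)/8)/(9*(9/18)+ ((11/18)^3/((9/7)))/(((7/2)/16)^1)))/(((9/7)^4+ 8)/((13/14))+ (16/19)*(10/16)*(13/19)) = 52956355305/2674258277872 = 0.02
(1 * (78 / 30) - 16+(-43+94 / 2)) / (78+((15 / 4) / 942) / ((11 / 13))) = -649352 / 5388565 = -0.12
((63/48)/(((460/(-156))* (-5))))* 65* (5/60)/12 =1183/29440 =0.04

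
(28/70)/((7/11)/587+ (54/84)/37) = 6689452/308695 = 21.67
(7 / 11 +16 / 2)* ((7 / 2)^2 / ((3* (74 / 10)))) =23275 / 4884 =4.77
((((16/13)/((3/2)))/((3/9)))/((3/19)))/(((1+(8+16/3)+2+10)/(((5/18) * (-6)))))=-3040/3081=-0.99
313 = 313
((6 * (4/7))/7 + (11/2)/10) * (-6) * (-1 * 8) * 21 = 36684/35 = 1048.11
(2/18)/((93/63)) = 7/93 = 0.08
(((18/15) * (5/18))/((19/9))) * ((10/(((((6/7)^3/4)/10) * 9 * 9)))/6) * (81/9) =8575/4617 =1.86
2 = 2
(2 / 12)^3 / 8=1 / 1728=0.00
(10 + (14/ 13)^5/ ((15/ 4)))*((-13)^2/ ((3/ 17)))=983369182/ 98865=9946.59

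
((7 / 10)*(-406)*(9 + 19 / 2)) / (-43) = 52577 / 430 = 122.27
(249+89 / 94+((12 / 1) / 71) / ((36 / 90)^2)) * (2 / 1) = 1675195 / 3337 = 502.01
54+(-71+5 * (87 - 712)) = -3142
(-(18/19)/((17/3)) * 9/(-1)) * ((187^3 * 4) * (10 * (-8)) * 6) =-358933006080/19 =-18891210846.32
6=6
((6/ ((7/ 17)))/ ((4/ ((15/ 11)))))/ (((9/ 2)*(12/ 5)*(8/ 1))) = 425/ 7392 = 0.06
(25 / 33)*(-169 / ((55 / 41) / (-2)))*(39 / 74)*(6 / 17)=2702310 / 76109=35.51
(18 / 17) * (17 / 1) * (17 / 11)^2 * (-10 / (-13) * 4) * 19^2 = 75116880 / 1573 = 47753.90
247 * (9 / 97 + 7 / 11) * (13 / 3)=2498158 / 3201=780.43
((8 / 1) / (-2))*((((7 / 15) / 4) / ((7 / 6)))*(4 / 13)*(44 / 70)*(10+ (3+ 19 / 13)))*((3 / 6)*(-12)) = 6.71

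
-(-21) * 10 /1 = 210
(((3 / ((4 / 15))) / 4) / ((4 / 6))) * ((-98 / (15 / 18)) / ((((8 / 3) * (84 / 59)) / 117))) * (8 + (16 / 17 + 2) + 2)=-215270055 / 1088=-197858.51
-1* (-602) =602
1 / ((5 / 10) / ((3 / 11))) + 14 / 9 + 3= 505 / 99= 5.10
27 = 27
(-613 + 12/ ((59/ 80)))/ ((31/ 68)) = -2394076/ 1829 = -1308.95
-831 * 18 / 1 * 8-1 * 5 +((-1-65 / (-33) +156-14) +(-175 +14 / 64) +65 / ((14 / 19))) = -884176319 / 7392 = -119612.60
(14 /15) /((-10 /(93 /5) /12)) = -2604 /125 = -20.83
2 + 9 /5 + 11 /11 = 24 /5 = 4.80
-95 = -95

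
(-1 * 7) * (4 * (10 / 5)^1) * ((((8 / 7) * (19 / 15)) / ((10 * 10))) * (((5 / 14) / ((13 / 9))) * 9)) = -4104 / 2275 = -1.80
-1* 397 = -397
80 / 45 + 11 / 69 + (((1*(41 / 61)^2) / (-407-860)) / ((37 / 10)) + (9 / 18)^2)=315891051869 / 144433636452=2.19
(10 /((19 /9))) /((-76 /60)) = -1350 /361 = -3.74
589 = 589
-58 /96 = -29 /48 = -0.60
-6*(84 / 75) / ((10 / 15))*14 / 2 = -1764 / 25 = -70.56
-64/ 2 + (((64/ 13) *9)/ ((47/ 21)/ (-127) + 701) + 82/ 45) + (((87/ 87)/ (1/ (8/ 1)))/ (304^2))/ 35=-33291076782179/ 1105480827360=-30.11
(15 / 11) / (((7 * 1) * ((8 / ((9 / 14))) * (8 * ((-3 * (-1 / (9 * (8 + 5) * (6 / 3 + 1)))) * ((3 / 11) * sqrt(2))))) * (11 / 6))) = 15795 * sqrt(2) / 68992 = 0.32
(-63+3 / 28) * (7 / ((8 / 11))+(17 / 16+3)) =-385659 / 448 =-860.85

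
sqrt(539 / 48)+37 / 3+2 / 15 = 7 *sqrt(33) / 12+187 / 15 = 15.82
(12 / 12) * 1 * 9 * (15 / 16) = 135 / 16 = 8.44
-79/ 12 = -6.58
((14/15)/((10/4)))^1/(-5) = -28/375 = -0.07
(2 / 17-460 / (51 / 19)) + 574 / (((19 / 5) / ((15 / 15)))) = -19576 / 969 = -20.20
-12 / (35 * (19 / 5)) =-12 / 133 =-0.09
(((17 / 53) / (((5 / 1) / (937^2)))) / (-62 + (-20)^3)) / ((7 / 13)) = -194031149 / 14955010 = -12.97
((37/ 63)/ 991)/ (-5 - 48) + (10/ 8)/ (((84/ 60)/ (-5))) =-59088523/ 13235796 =-4.46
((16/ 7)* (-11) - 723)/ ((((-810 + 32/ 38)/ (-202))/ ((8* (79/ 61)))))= -6351475496/ 3282349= -1935.04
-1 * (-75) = 75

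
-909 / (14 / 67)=-60903 / 14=-4350.21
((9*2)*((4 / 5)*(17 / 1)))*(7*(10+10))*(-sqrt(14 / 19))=-34272*sqrt(266) / 19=-29418.92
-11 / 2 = -5.50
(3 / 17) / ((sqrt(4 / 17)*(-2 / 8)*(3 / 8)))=-16*sqrt(17) / 17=-3.88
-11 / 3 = -3.67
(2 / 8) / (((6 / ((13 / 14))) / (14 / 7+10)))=13 / 28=0.46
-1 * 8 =-8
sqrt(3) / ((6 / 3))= sqrt(3) / 2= 0.87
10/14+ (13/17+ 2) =3.48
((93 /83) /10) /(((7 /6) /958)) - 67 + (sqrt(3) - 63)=-110368 /2905 + sqrt(3)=-36.26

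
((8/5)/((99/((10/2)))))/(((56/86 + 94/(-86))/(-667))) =229448/1881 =121.98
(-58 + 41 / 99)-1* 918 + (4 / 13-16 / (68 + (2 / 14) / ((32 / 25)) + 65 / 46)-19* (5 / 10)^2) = -66946822973 / 68295084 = -980.26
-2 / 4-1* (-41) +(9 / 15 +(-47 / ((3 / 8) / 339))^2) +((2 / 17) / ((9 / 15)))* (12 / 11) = 3375780446537 / 1870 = 1805230185.31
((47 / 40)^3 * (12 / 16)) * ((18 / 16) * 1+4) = 12770229 / 2048000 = 6.24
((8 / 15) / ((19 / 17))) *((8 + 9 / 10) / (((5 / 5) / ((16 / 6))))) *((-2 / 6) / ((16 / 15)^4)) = -113475 / 38912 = -2.92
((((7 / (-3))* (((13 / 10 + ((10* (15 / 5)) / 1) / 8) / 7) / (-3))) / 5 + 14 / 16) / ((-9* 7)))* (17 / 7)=-0.04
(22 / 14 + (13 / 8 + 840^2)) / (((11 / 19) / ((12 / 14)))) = 2252285403 / 2156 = 1044659.28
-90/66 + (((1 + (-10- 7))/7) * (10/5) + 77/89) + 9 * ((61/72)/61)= -271099/54824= -4.94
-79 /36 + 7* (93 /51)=6469 /612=10.57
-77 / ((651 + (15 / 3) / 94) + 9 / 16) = -0.12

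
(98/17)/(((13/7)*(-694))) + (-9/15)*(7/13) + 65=24797681/383435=64.67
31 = 31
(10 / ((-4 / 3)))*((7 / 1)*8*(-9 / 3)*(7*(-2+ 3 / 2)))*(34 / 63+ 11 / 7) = -9310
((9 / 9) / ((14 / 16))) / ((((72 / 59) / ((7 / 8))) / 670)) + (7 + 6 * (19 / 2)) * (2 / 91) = 1803223 / 3276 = 550.43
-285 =-285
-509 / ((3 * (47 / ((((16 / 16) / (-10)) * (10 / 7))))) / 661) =336449 / 987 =340.88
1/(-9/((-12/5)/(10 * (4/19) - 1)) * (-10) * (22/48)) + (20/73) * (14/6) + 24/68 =2244562/2388925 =0.94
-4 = -4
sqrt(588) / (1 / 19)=460.73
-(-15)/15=1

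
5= 5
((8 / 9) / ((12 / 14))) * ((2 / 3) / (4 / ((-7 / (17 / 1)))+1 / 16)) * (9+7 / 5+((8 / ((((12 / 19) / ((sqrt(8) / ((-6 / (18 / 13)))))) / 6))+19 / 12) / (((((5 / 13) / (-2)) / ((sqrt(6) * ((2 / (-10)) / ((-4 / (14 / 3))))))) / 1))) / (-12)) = -326144 / 437805- 677768 * sqrt(6) / 59103675+3336704 * sqrt(3) / 6567075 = 0.11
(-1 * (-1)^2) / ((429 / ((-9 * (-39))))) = -9 / 11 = -0.82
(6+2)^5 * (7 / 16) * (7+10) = 243712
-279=-279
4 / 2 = 2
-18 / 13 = -1.38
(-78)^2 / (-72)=-169 / 2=-84.50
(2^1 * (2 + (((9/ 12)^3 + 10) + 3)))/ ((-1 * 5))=-987/ 160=-6.17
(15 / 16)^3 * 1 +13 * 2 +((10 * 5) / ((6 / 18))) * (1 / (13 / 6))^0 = 724271 / 4096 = 176.82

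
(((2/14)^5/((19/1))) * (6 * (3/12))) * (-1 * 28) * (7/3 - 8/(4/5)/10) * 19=-8/2401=-0.00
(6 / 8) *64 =48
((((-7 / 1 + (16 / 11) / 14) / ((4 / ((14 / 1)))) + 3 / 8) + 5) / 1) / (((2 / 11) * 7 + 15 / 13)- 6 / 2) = 21463 / 656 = 32.72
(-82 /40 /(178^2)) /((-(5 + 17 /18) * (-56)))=-369 /1898505280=-0.00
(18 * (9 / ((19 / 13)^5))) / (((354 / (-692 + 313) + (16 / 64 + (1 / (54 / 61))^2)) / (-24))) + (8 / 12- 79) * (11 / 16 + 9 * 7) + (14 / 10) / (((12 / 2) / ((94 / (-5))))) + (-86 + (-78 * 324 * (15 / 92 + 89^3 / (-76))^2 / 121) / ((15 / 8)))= -596319152723909203358263384397 / 62219701771373295600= -9584088893.82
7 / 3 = 2.33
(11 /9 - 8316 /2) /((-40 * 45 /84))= 193.98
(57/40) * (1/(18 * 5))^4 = 19/874800000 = 0.00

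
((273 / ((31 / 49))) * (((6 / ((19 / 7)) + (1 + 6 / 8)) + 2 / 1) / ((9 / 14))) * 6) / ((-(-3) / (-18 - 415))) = -2040799579 / 589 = -3464854.97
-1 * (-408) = 408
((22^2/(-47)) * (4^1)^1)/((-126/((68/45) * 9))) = 65824/14805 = 4.45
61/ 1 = 61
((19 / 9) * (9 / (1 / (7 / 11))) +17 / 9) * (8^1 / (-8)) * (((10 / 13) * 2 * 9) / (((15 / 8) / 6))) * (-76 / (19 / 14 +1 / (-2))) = 23561216 / 429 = 54921.25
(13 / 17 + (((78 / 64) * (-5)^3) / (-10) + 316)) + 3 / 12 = 361487 / 1088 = 332.25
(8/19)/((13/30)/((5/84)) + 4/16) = 800/14307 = 0.06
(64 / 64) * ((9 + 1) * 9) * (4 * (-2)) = -720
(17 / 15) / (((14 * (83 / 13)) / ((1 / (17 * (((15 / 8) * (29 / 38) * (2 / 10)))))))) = 1976 / 758205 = 0.00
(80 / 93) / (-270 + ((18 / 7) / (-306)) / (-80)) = -761600 / 239047107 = -0.00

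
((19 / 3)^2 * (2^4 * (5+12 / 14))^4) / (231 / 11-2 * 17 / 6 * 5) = -33426627657728 / 79233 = -421877597.18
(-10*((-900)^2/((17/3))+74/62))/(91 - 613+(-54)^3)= 376653145/41629311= 9.05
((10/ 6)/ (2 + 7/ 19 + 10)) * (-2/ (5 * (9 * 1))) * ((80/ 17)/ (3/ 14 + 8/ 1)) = -0.00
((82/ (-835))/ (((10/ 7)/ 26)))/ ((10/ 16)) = -59696/ 20875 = -2.86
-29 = -29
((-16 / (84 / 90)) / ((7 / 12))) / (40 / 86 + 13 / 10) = -206400 / 12397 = -16.65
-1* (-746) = 746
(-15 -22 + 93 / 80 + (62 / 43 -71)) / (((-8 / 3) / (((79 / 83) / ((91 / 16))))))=85926957 / 12991160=6.61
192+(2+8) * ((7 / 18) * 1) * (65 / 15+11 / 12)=2549 / 12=212.42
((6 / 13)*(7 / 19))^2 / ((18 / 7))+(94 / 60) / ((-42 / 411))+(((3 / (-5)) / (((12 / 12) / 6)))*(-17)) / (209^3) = -9927163043183 / 647999772420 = -15.32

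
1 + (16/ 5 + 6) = 51/ 5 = 10.20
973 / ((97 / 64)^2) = 3985408 / 9409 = 423.57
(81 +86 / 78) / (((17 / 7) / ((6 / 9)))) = 44828 / 1989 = 22.54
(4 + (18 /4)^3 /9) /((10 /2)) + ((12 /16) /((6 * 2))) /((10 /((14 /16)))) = 3623 /1280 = 2.83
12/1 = 12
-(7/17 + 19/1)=-330/17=-19.41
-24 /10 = -12 /5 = -2.40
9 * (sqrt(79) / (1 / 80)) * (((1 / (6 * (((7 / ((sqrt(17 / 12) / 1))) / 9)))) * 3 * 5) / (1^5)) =2700 * sqrt(4029) / 7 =24482.98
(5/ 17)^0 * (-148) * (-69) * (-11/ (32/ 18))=-63186.75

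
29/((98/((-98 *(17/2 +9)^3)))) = -1243375/8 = -155421.88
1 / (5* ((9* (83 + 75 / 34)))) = 34 / 130365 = 0.00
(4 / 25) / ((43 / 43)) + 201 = 5029 / 25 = 201.16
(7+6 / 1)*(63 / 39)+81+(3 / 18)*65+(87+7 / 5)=6037 / 30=201.23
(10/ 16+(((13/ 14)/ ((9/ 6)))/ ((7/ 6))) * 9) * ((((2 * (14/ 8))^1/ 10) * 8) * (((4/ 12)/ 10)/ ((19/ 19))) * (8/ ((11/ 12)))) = 8468/ 1925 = 4.40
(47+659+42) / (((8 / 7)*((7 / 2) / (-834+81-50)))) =-150161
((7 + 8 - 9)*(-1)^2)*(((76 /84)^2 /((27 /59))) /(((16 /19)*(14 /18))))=404681 /24696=16.39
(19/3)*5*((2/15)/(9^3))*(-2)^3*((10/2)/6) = -760/19683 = -0.04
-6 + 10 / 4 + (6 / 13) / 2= -85 / 26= -3.27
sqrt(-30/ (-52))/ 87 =sqrt(390)/ 2262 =0.01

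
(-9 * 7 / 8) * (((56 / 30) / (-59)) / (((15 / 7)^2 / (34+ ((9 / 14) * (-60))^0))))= 1.90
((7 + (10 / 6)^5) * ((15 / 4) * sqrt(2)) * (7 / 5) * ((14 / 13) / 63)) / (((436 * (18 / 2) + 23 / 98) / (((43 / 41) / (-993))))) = -71178674 * sqrt(2) / 148383303117075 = -0.00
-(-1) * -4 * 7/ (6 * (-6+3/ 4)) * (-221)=-1768/ 9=-196.44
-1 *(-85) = 85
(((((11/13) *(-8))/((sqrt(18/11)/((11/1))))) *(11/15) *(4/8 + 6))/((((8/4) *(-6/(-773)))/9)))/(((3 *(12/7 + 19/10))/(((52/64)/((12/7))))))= -59580521 *sqrt(22)/39744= -7031.44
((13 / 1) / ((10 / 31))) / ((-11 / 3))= -1209 / 110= -10.99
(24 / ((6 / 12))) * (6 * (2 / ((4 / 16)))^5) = 9437184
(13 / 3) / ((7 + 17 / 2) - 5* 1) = 26 / 63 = 0.41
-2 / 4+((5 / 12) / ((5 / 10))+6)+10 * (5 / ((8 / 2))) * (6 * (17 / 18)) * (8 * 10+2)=17444 / 3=5814.67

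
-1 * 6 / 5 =-6 / 5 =-1.20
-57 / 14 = -4.07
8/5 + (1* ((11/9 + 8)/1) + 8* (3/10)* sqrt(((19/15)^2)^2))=16507/1125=14.67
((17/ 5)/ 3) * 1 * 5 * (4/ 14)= 34/ 21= 1.62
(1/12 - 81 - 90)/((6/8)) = -2051/9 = -227.89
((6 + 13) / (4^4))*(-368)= -437 / 16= -27.31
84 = 84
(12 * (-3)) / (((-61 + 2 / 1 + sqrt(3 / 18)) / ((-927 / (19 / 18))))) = -212646384 / 396815 - 600696 * sqrt(6) / 396815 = -539.59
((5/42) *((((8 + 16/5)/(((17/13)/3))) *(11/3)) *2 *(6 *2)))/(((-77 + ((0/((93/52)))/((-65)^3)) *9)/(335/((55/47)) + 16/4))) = -1328288/1309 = -1014.73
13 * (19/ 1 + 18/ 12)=533/ 2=266.50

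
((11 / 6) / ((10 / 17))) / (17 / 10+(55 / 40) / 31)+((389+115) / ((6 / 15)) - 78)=7681592 / 6489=1183.79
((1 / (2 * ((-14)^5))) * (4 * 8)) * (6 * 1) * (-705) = 2115 / 16807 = 0.13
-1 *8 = -8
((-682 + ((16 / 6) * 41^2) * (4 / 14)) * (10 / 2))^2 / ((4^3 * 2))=988159225 / 14112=70022.62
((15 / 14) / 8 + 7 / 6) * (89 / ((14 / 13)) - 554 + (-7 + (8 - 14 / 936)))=-673390343 / 1100736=-611.76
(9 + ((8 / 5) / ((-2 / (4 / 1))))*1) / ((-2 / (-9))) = 261 / 10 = 26.10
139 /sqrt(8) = 139 * sqrt(2) /4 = 49.14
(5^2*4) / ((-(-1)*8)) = 25 / 2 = 12.50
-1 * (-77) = 77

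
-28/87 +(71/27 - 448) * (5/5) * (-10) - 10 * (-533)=7660388/783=9783.38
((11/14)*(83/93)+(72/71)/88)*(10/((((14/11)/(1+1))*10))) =724771/647094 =1.12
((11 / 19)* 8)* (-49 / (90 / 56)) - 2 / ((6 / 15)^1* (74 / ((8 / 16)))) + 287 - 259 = -14330083 / 126540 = -113.25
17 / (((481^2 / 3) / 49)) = 2499 / 231361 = 0.01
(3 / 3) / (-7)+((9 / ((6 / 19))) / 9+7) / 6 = 391 / 252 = 1.55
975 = 975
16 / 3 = 5.33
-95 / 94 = -1.01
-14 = -14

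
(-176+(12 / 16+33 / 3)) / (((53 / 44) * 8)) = -7227 / 424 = -17.04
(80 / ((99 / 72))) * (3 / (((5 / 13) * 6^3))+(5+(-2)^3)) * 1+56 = -1048 / 9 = -116.44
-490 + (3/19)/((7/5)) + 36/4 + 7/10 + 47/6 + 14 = -914416/1995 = -458.35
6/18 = 1/3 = 0.33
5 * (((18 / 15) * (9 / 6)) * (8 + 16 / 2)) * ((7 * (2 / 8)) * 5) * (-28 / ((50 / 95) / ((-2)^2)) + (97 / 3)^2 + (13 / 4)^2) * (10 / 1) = 21248815 / 2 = 10624407.50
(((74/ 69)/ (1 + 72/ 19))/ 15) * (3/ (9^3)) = 1406/ 22886955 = 0.00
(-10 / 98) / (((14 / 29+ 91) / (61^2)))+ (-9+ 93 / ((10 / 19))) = 212609519 / 1299970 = 163.55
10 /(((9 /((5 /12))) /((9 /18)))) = 25 /108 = 0.23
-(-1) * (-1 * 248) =-248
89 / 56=1.59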